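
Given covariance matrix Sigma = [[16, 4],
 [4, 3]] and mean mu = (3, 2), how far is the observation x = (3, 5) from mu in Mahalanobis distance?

Step 1 — centre the observation: (x - mu) = (0, 3).

Step 2 — invert Sigma. det(Sigma) = 16·3 - (4)² = 32.
  Sigma^{-1} = (1/det) · [[d, -b], [-b, a]] = [[0.0938, -0.125],
 [-0.125, 0.5]].

Step 3 — form the quadratic (x - mu)^T · Sigma^{-1} · (x - mu):
  Sigma^{-1} · (x - mu) = (-0.375, 1.5).
  (x - mu)^T · [Sigma^{-1} · (x - mu)] = (0)·(-0.375) + (3)·(1.5) = 4.5.

Step 4 — take square root: d = √(4.5) ≈ 2.1213.

d(x, mu) = √(4.5) ≈ 2.1213


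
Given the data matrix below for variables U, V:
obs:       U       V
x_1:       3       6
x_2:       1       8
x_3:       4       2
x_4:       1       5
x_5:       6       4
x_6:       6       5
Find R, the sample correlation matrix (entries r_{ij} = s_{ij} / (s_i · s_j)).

Step 1 — column means:
  mean(U) = (3 + 1 + 4 + 1 + 6 + 6) / 6 = 21/6 = 3.5
  mean(V) = (6 + 8 + 2 + 5 + 4 + 5) / 6 = 30/6 = 5

Step 2 — sample variances and covariances s[i,j] = (1/(n-1)) · Σ_k (x_{k,i} - mean_i) · (x_{k,j} - mean_j), with n-1 = 5:
  s[U,U] = ((-0.5)·(-0.5) + (-2.5)·(-2.5) + (0.5)·(0.5) + (-2.5)·(-2.5) + (2.5)·(2.5) + (2.5)·(2.5)) / 5 = 25.5/5 = 5.1
  s[U,V] = ((-0.5)·(1) + (-2.5)·(3) + (0.5)·(-3) + (-2.5)·(0) + (2.5)·(-1) + (2.5)·(0)) / 5 = -12/5 = -2.4
  s[V,V] = ((1)·(1) + (3)·(3) + (-3)·(-3) + (0)·(0) + (-1)·(-1) + (0)·(0)) / 5 = 20/5 = 4
  Sample standard deviations s_i = √(s[i,i]):
  s(U) = √(5.1) = 2.2583
  s(V) = √(4) = 2

Step 3 — r_{ij} = s_{ij} / (s_i · s_j):
  r[U,U] = 1 (diagonal).
  r[U,V] = -2.4 / (2.2583 · 2) = -2.4 / 4.5166 = -0.5314
  r[V,V] = 1 (diagonal).

R is symmetric with unit diagonal. Assembling:

R = [[1, -0.5314],
 [-0.5314, 1]]


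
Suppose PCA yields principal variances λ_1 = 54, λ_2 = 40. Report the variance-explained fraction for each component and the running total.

Step 1 — total variance = trace(Sigma) = Σ λ_i = 54 + 40 = 94.

Step 2 — fraction explained by component i = λ_i / Σ λ:
  PC1: 54/94 = 0.5745
  PC2: 40/94 = 0.4255

Step 3 — cumulative fraction after k components = (λ_1 + ... + λ_k) / Σ λ:
  k = 1: 54/94 = 0.5745
  k = 2: (54 + 40)/94 = 94/94 = 1

Summary (fraction, with percent):

explained: PC1 0.5745 (57.45%), PC2 0.4255 (42.55%);  cumulative: 0.5745, 1


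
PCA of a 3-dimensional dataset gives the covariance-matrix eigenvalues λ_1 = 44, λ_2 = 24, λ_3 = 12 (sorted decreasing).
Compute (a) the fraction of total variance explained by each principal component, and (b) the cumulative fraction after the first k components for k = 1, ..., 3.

Step 1 — total variance = trace(Sigma) = Σ λ_i = 44 + 24 + 12 = 80.

Step 2 — fraction explained by component i = λ_i / Σ λ:
  PC1: 44/80 = 0.55
  PC2: 24/80 = 0.3
  PC3: 12/80 = 0.15

Step 3 — cumulative fraction after k components = (λ_1 + ... + λ_k) / Σ λ:
  k = 1: 44/80 = 0.55
  k = 2: (44 + 24)/80 = 68/80 = 0.85
  k = 3: (44 + 24 + 12)/80 = 80/80 = 1

Summary (fraction, with percent):

explained: PC1 0.55 (55%), PC2 0.3 (30%), PC3 0.15 (15%);  cumulative: 0.55, 0.85, 1


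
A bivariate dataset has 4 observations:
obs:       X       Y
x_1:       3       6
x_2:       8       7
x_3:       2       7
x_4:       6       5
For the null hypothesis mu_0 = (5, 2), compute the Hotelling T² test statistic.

Step 1 — sample mean vector:
  mean(X) = (3 + 8 + 2 + 6) / 4 = 19/4 = 4.75
  mean(Y) = (6 + 7 + 7 + 5) / 4 = 25/4 = 6.25
  x̄ = (4.75, 6.25),  deviation x̄ - mu_0 = (4.75, 6.25) - (5, 2) = (-0.25, 4.25).

Step 2 — sample covariance matrix, S[i,j] = (1/(n-1)) · Σ_k (x_{k,i} - mean_i) · (x_{k,j} - mean_j), divisor n-1 = 3:
  S[X,X] = ((-1.75)·(-1.75) + (3.25)·(3.25) + (-2.75)·(-2.75) + (1.25)·(1.25)) / 3 = 22.75/3 = 7.5833
  S[X,Y] = ((-1.75)·(-0.25) + (3.25)·(0.75) + (-2.75)·(0.75) + (1.25)·(-1.25)) / 3 = -0.75/3 = -0.25
  S[Y,Y] = ((-0.25)·(-0.25) + (0.75)·(0.75) + (0.75)·(0.75) + (-1.25)·(-1.25)) / 3 = 2.75/3 = 0.9167
  S = [[7.5833, -0.25],
 [-0.25, 0.9167]].

Step 3 — invert S. det(S) = 7.5833·0.9167 - (-0.25)² = 6.8889.
  S^{-1} = (1/det) · [[d, -b], [-b, a]] = [[0.1331, 0.0363],
 [0.0363, 1.1008]].

Step 4 — quadratic form (x̄ - mu_0)^T · S^{-1} · (x̄ - mu_0):
  S^{-1} · (x̄ - mu_0) = (0.121, 4.6694),
  (x̄ - mu_0)^T · [...] = (-0.25)·(0.121) + (4.25)·(4.6694) = 19.8145.

Step 5 — scale by n: T² = 4 · 19.8145 = 79.2581.

T² ≈ 79.2581


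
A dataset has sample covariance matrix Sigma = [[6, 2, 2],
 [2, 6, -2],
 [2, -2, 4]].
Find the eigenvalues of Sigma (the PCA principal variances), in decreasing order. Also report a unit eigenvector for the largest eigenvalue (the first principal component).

Step 1 — characteristic polynomial p(λ) = det(λI - Sigma) = λ³ - tr·λ² + c_1·λ - det, where tr = trace, c_1 = sum of the principal 2×2 minors, det = det(Sigma):
  tr = 6 + 6 + 4 = 16,
  c_1 = (6·6 - (2)²) + (6·4 - (2)²) + (6·4 - (-2)²) = 32 + 20 + 20 = 72,
  det = 6·(6·4 - (-2)²) - (2)·((2)·4 - (-2)·(2)) + (2)·((2)·(-2) - 6·(2)) = 6·(20) - (2)·(12) + (2)·(-16) = 64.
  So p(λ) = λ³ - 16λ² + 72λ - 64.
Step 2 — look for an integer root (rational root theorem: any rational root is an integer divisor of 64). Testing λ = 8:
  p(8) = 512 - 1024 + 576 - 64 = 0  ✓
  Dividing out (λ - 8): p(λ) = (λ - 8)(λ² - 8λ + 8).
Step 3 — remaining eigenvalues from the quadratic λ² - 8λ + 8 = 0:
  Δ = 8² - 4·8 = 64 - 32 = 32,  λ = (8 ± √32)/2 = (8 ± 5.6569)/2 ≈ 6.8284 or 1.1716.
  Sorted: λ_1 = 8,  λ_2 = 6.8284,  λ_3 = 1.1716  (check: sum = 16 = tr ✓).

Step 4 — unit eigenvector for λ_1 = 8: v spans the null space of (Sigma - λ_1 I), whose rows are
  r_1 = (-2, 2, 2),  r_2 = (2, -2, -2),  r_3 = (2, -2, -4).
  v is orthogonal to every row, so take v ∝ r_1 × r_3 = ((2)·(-4) - (2)·(-2), (2)·(2) - (-2)·(-4), (-2)·(-2) - (2)·(2)) = (-4, -4, 0).
  Rescale (divide by 4; multiply by -1 so the first nonzero entry is positive): u = (1, 1, 0).
  ||u|| = √((1)² + (1)² + (0)²) = √(2) ≈ 1.4142,  v_1 = u/||u|| ≈ (0.7071, 0.7071, 0) (||v_1|| = 1).

λ_1 = 8,  λ_2 = 6.8284,  λ_3 = 1.1716;  v_1 ≈ (0.7071, 0.7071, 0)


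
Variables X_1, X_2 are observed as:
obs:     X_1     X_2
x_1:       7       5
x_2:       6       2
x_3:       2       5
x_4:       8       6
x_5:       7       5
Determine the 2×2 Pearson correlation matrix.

Step 1 — column means:
  mean(X_1) = (7 + 6 + 2 + 8 + 7) / 5 = 30/5 = 6
  mean(X_2) = (5 + 2 + 5 + 6 + 5) / 5 = 23/5 = 4.6

Step 2 — sample variances and covariances s[i,j] = (1/(n-1)) · Σ_k (x_{k,i} - mean_i) · (x_{k,j} - mean_j), with n-1 = 4:
  s[X_1,X_1] = ((1)·(1) + (0)·(0) + (-4)·(-4) + (2)·(2) + (1)·(1)) / 4 = 22/4 = 5.5
  s[X_1,X_2] = ((1)·(0.4) + (0)·(-2.6) + (-4)·(0.4) + (2)·(1.4) + (1)·(0.4)) / 4 = 2/4 = 0.5
  s[X_2,X_2] = ((0.4)·(0.4) + (-2.6)·(-2.6) + (0.4)·(0.4) + (1.4)·(1.4) + (0.4)·(0.4)) / 4 = 9.2/4 = 2.3
  Sample standard deviations s_i = √(s[i,i]):
  s(X_1) = √(5.5) = 2.3452
  s(X_2) = √(2.3) = 1.5166

Step 3 — r_{ij} = s_{ij} / (s_i · s_j):
  r[X_1,X_1] = 1 (diagonal).
  r[X_1,X_2] = 0.5 / (2.3452 · 1.5166) = 0.5 / 3.5567 = 0.1406
  r[X_2,X_2] = 1 (diagonal).

R is symmetric with unit diagonal. Assembling:

R = [[1, 0.1406],
 [0.1406, 1]]


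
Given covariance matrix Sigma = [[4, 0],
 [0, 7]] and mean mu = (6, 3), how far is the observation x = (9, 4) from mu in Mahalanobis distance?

Step 1 — centre the observation: (x - mu) = (3, 1).

Step 2 — invert Sigma. det(Sigma) = 4·7 - (0)² = 28.
  Sigma^{-1} = (1/det) · [[d, -b], [-b, a]] = [[0.25, 0],
 [0, 0.1429]].

Step 3 — form the quadratic (x - mu)^T · Sigma^{-1} · (x - mu):
  Sigma^{-1} · (x - mu) = (0.75, 0.1429).
  (x - mu)^T · [Sigma^{-1} · (x - mu)] = (3)·(0.75) + (1)·(0.1429) = 2.3929.

Step 4 — take square root: d = √(2.3929) ≈ 1.5469.

d(x, mu) = √(2.3929) ≈ 1.5469


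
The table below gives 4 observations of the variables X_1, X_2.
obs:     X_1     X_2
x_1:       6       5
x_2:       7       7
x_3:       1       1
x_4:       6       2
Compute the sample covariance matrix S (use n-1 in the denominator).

Step 1 — column means:
  mean(X_1) = (6 + 7 + 1 + 6) / 4 = 20/4 = 5
  mean(X_2) = (5 + 7 + 1 + 2) / 4 = 15/4 = 3.75

Step 2 — sample covariance S[i,j] = (1/(n-1)) · Σ_k (x_{k,i} - mean_i) · (x_{k,j} - mean_j), with n-1 = 3.
  S[X_1,X_1] = ((1)·(1) + (2)·(2) + (-4)·(-4) + (1)·(1)) / 3 = 22/3 = 7.3333
  S[X_1,X_2] = ((1)·(1.25) + (2)·(3.25) + (-4)·(-2.75) + (1)·(-1.75)) / 3 = 17/3 = 5.6667
  S[X_2,X_2] = ((1.25)·(1.25) + (3.25)·(3.25) + (-2.75)·(-2.75) + (-1.75)·(-1.75)) / 3 = 22.75/3 = 7.5833

S is symmetric (S[j,i] = S[i,j]). Assembling:

S = [[7.3333, 5.6667],
 [5.6667, 7.5833]]


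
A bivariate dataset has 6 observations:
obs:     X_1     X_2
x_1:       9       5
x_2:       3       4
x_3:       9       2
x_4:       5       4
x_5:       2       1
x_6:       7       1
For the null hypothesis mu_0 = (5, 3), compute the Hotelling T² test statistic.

Step 1 — sample mean vector:
  mean(X_1) = (9 + 3 + 9 + 5 + 2 + 7) / 6 = 35/6 = 5.8333
  mean(X_2) = (5 + 4 + 2 + 4 + 1 + 1) / 6 = 17/6 = 2.8333
  x̄ = (5.8333, 2.8333),  deviation x̄ - mu_0 = (5.8333, 2.8333) - (5, 3) = (0.8333, -0.1667).

Step 2 — sample covariance matrix, S[i,j] = (1/(n-1)) · Σ_k (x_{k,i} - mean_i) · (x_{k,j} - mean_j), divisor n-1 = 5:
  S[X_1,X_1] = ((3.1667)·(3.1667) + (-2.8333)·(-2.8333) + (3.1667)·(3.1667) + (-0.8333)·(-0.8333) + (-3.8333)·(-3.8333) + (1.1667)·(1.1667)) / 5 = 44.8333/5 = 8.9667
  S[X_1,X_2] = ((3.1667)·(2.1667) + (-2.8333)·(1.1667) + (3.1667)·(-0.8333) + (-0.8333)·(1.1667) + (-3.8333)·(-1.8333) + (1.1667)·(-1.8333)) / 5 = 4.8333/5 = 0.9667
  S[X_2,X_2] = ((2.1667)·(2.1667) + (1.1667)·(1.1667) + (-0.8333)·(-0.8333) + (1.1667)·(1.1667) + (-1.8333)·(-1.8333) + (-1.8333)·(-1.8333)) / 5 = 14.8333/5 = 2.9667
  S = [[8.9667, 0.9667],
 [0.9667, 2.9667]].

Step 3 — invert S. det(S) = 8.9667·2.9667 - (0.9667)² = 25.6667.
  S^{-1} = (1/det) · [[d, -b], [-b, a]] = [[0.1156, -0.0377],
 [-0.0377, 0.3494]].

Step 4 — quadratic form (x̄ - mu_0)^T · S^{-1} · (x̄ - mu_0):
  S^{-1} · (x̄ - mu_0) = (0.1026, -0.0896),
  (x̄ - mu_0)^T · [...] = (0.8333)·(0.1026) + (-0.1667)·(-0.0896) = 0.1004.

Step 5 — scale by n: T² = 6 · 0.1004 = 0.6026.

T² ≈ 0.6026


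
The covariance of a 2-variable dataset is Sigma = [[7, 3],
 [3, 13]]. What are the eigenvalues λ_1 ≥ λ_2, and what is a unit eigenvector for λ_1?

Step 1 — characteristic polynomial of 2×2 Sigma:
  det(Sigma - λI) = λ² - trace · λ + det = 0.
  trace = 7 + 13 = 20, det = 7·13 - (3)² = 82.
Step 2 — discriminant:
  Δ = trace² - 4·det = 400 - 328 = 72.
Step 3 — eigenvalues:
  λ = (trace ± √Δ)/2 = (20 ± 8.4853)/2,
  λ_1 = 14.2426,  λ_2 = 5.7574.

Step 4 — unit eigenvector for λ_1: solve (Sigma - λ_1 I)v = 0. First row:
  (7 - 14.2426)·v_x + (3)·v_y = 0, i.e. (-7.2426)·v_x + (3)·v_y = 0,
  so v ∝ (b, λ_1 - a) = (3, 7.2426) = u.
  ||u|| = √((3)² + (7.2426)²) = √(61.4558) ≈ 7.8394,
  v_1 = u/||u|| ≈ (0.3827, 0.9239) (||v_1|| = 1).

λ_1 = 14.2426,  λ_2 = 5.7574;  v_1 ≈ (0.3827, 0.9239)


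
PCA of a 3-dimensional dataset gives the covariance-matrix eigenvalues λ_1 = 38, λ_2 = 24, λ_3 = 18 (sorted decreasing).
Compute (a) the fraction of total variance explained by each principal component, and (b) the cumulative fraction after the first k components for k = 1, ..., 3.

Step 1 — total variance = trace(Sigma) = Σ λ_i = 38 + 24 + 18 = 80.

Step 2 — fraction explained by component i = λ_i / Σ λ:
  PC1: 38/80 = 0.475
  PC2: 24/80 = 0.3
  PC3: 18/80 = 0.225

Step 3 — cumulative fraction after k components = (λ_1 + ... + λ_k) / Σ λ:
  k = 1: 38/80 = 0.475
  k = 2: (38 + 24)/80 = 62/80 = 0.775
  k = 3: (38 + 24 + 18)/80 = 80/80 = 1

Summary (fraction, with percent):

explained: PC1 0.475 (47.5%), PC2 0.3 (30%), PC3 0.225 (22.5%);  cumulative: 0.475, 0.775, 1


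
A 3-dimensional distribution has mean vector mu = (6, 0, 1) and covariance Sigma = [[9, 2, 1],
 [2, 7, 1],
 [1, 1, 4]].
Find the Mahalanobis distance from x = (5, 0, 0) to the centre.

Step 1 — centre the observation: (x - mu) = (-1, 0, -1).

Step 2 — invert Sigma (cofactor / det for 3×3, or solve directly):
  Sigma^{-1} = [[0.1205, -0.0313, -0.0223],
 [-0.0312, 0.1563, -0.0313],
 [-0.0223, -0.0312, 0.2634]].

Step 3 — form the quadratic (x - mu)^T · Sigma^{-1} · (x - mu):
  Sigma^{-1} · (x - mu) = (-0.0982, 0.0625, -0.2411).
  (x - mu)^T · [Sigma^{-1} · (x - mu)] = (-1)·(-0.0982) + (0)·(0.0625) + (-1)·(-0.2411) = 0.3393.

Step 4 — take square root: d = √(0.3393) ≈ 0.5825.

d(x, mu) = √(0.3393) ≈ 0.5825


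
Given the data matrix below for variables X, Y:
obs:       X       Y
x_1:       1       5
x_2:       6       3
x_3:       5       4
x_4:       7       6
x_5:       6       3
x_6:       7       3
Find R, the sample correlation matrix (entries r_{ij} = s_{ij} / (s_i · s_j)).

Step 1 — column means:
  mean(X) = (1 + 6 + 5 + 7 + 6 + 7) / 6 = 32/6 = 5.3333
  mean(Y) = (5 + 3 + 4 + 6 + 3 + 3) / 6 = 24/6 = 4

Step 2 — sample variances and covariances s[i,j] = (1/(n-1)) · Σ_k (x_{k,i} - mean_i) · (x_{k,j} - mean_j), with n-1 = 5:
  s[X,X] = ((-4.3333)·(-4.3333) + (0.6667)·(0.6667) + (-0.3333)·(-0.3333) + (1.6667)·(1.6667) + (0.6667)·(0.6667) + (1.6667)·(1.6667)) / 5 = 25.3333/5 = 5.0667
  s[X,Y] = ((-4.3333)·(1) + (0.6667)·(-1) + (-0.3333)·(0) + (1.6667)·(2) + (0.6667)·(-1) + (1.6667)·(-1)) / 5 = -4/5 = -0.8
  s[Y,Y] = ((1)·(1) + (-1)·(-1) + (0)·(0) + (2)·(2) + (-1)·(-1) + (-1)·(-1)) / 5 = 8/5 = 1.6
  Sample standard deviations s_i = √(s[i,i]):
  s(X) = √(5.0667) = 2.2509
  s(Y) = √(1.6) = 1.2649

Step 3 — r_{ij} = s_{ij} / (s_i · s_j):
  r[X,X] = 1 (diagonal).
  r[X,Y] = -0.8 / (2.2509 · 1.2649) = -0.8 / 2.8472 = -0.281
  r[Y,Y] = 1 (diagonal).

R is symmetric with unit diagonal. Assembling:

R = [[1, -0.281],
 [-0.281, 1]]


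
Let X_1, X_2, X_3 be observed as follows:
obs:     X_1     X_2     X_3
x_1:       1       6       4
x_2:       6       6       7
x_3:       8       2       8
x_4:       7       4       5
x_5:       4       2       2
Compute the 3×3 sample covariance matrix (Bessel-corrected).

Step 1 — column means:
  mean(X_1) = (1 + 6 + 8 + 7 + 4) / 5 = 26/5 = 5.2
  mean(X_2) = (6 + 6 + 2 + 4 + 2) / 5 = 20/5 = 4
  mean(X_3) = (4 + 7 + 8 + 5 + 2) / 5 = 26/5 = 5.2

Step 2 — sample covariance S[i,j] = (1/(n-1)) · Σ_k (x_{k,i} - mean_i) · (x_{k,j} - mean_j), with n-1 = 4.
  S[X_1,X_1] = ((-4.2)·(-4.2) + (0.8)·(0.8) + (2.8)·(2.8) + (1.8)·(1.8) + (-1.2)·(-1.2)) / 4 = 30.8/4 = 7.7
  S[X_1,X_2] = ((-4.2)·(2) + (0.8)·(2) + (2.8)·(-2) + (1.8)·(0) + (-1.2)·(-2)) / 4 = -10/4 = -2.5
  S[X_1,X_3] = ((-4.2)·(-1.2) + (0.8)·(1.8) + (2.8)·(2.8) + (1.8)·(-0.2) + (-1.2)·(-3.2)) / 4 = 17.8/4 = 4.45
  S[X_2,X_2] = ((2)·(2) + (2)·(2) + (-2)·(-2) + (0)·(0) + (-2)·(-2)) / 4 = 16/4 = 4
  S[X_2,X_3] = ((2)·(-1.2) + (2)·(1.8) + (-2)·(2.8) + (0)·(-0.2) + (-2)·(-3.2)) / 4 = 2/4 = 0.5
  S[X_3,X_3] = ((-1.2)·(-1.2) + (1.8)·(1.8) + (2.8)·(2.8) + (-0.2)·(-0.2) + (-3.2)·(-3.2)) / 4 = 22.8/4 = 5.7

S is symmetric (S[j,i] = S[i,j]). Assembling:

S = [[7.7, -2.5, 4.45],
 [-2.5, 4, 0.5],
 [4.45, 0.5, 5.7]]


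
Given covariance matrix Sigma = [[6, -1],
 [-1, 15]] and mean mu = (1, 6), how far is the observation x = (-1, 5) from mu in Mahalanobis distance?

Step 1 — centre the observation: (x - mu) = (-2, -1).

Step 2 — invert Sigma. det(Sigma) = 6·15 - (-1)² = 89.
  Sigma^{-1} = (1/det) · [[d, -b], [-b, a]] = [[0.1685, 0.0112],
 [0.0112, 0.0674]].

Step 3 — form the quadratic (x - mu)^T · Sigma^{-1} · (x - mu):
  Sigma^{-1} · (x - mu) = (-0.3483, -0.0899).
  (x - mu)^T · [Sigma^{-1} · (x - mu)] = (-2)·(-0.3483) + (-1)·(-0.0899) = 0.7865.

Step 4 — take square root: d = √(0.7865) ≈ 0.8869.

d(x, mu) = √(0.7865) ≈ 0.8869


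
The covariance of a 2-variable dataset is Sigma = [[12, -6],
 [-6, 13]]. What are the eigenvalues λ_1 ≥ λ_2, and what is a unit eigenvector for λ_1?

Step 1 — characteristic polynomial of 2×2 Sigma:
  det(Sigma - λI) = λ² - trace · λ + det = 0.
  trace = 12 + 13 = 25, det = 12·13 - (-6)² = 120.
Step 2 — discriminant:
  Δ = trace² - 4·det = 625 - 480 = 145.
Step 3 — eigenvalues:
  λ = (trace ± √Δ)/2 = (25 ± 12.0416)/2,
  λ_1 = 18.5208,  λ_2 = 6.4792.

Step 4 — unit eigenvector for λ_1: solve (Sigma - λ_1 I)v = 0. First row:
  (12 - 18.5208)·v_x + (-6)·v_y = 0, i.e. (-6.5208)·v_x + (-6)·v_y = 0,
  so v ∝ (b, λ_1 - a) = (-6, 6.5208); multiply by -1 so the first entry is positive: u = (6, -6.5208).
  ||u|| = √((6)² + (-6.5208)²) = √(78.5208) ≈ 8.8612,
  v_1 = u/||u|| ≈ (0.6771, -0.7359) (||v_1|| = 1).

λ_1 = 18.5208,  λ_2 = 6.4792;  v_1 ≈ (0.6771, -0.7359)


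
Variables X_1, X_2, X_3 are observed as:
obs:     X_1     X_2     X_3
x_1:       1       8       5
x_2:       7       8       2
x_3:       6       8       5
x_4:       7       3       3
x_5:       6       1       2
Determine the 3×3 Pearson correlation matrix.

Step 1 — column means:
  mean(X_1) = (1 + 7 + 6 + 7 + 6) / 5 = 27/5 = 5.4
  mean(X_2) = (8 + 8 + 8 + 3 + 1) / 5 = 28/5 = 5.6
  mean(X_3) = (5 + 2 + 5 + 3 + 2) / 5 = 17/5 = 3.4

Step 2 — sample variances and covariances s[i,j] = (1/(n-1)) · Σ_k (x_{k,i} - mean_i) · (x_{k,j} - mean_j), with n-1 = 4:
  s[X_1,X_1] = ((-4.4)·(-4.4) + (1.6)·(1.6) + (0.6)·(0.6) + (1.6)·(1.6) + (0.6)·(0.6)) / 4 = 25.2/4 = 6.3
  s[X_1,X_2] = ((-4.4)·(2.4) + (1.6)·(2.4) + (0.6)·(2.4) + (1.6)·(-2.6) + (0.6)·(-4.6)) / 4 = -12.2/4 = -3.05
  s[X_1,X_3] = ((-4.4)·(1.6) + (1.6)·(-1.4) + (0.6)·(1.6) + (1.6)·(-0.4) + (0.6)·(-1.4)) / 4 = -9.8/4 = -2.45
  s[X_2,X_2] = ((2.4)·(2.4) + (2.4)·(2.4) + (2.4)·(2.4) + (-2.6)·(-2.6) + (-4.6)·(-4.6)) / 4 = 45.2/4 = 11.3
  s[X_2,X_3] = ((2.4)·(1.6) + (2.4)·(-1.4) + (2.4)·(1.6) + (-2.6)·(-0.4) + (-4.6)·(-1.4)) / 4 = 11.8/4 = 2.95
  s[X_3,X_3] = ((1.6)·(1.6) + (-1.4)·(-1.4) + (1.6)·(1.6) + (-0.4)·(-0.4) + (-1.4)·(-1.4)) / 4 = 9.2/4 = 2.3
  Sample standard deviations s_i = √(s[i,i]):
  s(X_1) = √(6.3) = 2.51
  s(X_2) = √(11.3) = 3.3615
  s(X_3) = √(2.3) = 1.5166

Step 3 — r_{ij} = s_{ij} / (s_i · s_j):
  r[X_1,X_1] = 1 (diagonal).
  r[X_1,X_2] = -3.05 / (2.51 · 3.3615) = -3.05 / 8.4374 = -0.3615
  r[X_1,X_3] = -2.45 / (2.51 · 1.5166) = -2.45 / 3.8066 = -0.6436
  r[X_2,X_2] = 1 (diagonal).
  r[X_2,X_3] = 2.95 / (3.3615 · 1.5166) = 2.95 / 5.098 = 0.5787
  r[X_3,X_3] = 1 (diagonal).

R is symmetric with unit diagonal. Assembling:

R = [[1, -0.3615, -0.6436],
 [-0.3615, 1, 0.5787],
 [-0.6436, 0.5787, 1]]


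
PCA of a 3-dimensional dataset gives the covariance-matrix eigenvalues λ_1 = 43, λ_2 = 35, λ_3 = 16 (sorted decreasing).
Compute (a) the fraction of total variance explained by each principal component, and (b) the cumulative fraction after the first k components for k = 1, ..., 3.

Step 1 — total variance = trace(Sigma) = Σ λ_i = 43 + 35 + 16 = 94.

Step 2 — fraction explained by component i = λ_i / Σ λ:
  PC1: 43/94 = 0.4574
  PC2: 35/94 = 0.3723
  PC3: 16/94 = 0.1702

Step 3 — cumulative fraction after k components = (λ_1 + ... + λ_k) / Σ λ:
  k = 1: 43/94 = 0.4574
  k = 2: (43 + 35)/94 = 78/94 = 0.8298
  k = 3: (43 + 35 + 16)/94 = 94/94 = 1

Summary (fraction, with percent):

explained: PC1 0.4574 (45.74%), PC2 0.3723 (37.23%), PC3 0.1702 (17.02%);  cumulative: 0.4574, 0.8298, 1


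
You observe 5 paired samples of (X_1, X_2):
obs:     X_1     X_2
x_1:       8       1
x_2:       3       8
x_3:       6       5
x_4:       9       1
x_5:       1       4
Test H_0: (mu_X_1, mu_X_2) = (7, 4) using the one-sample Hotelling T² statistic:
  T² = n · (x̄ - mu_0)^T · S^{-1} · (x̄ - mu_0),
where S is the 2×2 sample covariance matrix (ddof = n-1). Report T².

Step 1 — sample mean vector:
  mean(X_1) = (8 + 3 + 6 + 9 + 1) / 5 = 27/5 = 5.4
  mean(X_2) = (1 + 8 + 5 + 1 + 4) / 5 = 19/5 = 3.8
  x̄ = (5.4, 3.8),  deviation x̄ - mu_0 = (5.4, 3.8) - (7, 4) = (-1.6, -0.2).

Step 2 — sample covariance matrix, S[i,j] = (1/(n-1)) · Σ_k (x_{k,i} - mean_i) · (x_{k,j} - mean_j), divisor n-1 = 4:
  S[X_1,X_1] = ((2.6)·(2.6) + (-2.4)·(-2.4) + (0.6)·(0.6) + (3.6)·(3.6) + (-4.4)·(-4.4)) / 4 = 45.2/4 = 11.3
  S[X_1,X_2] = ((2.6)·(-2.8) + (-2.4)·(4.2) + (0.6)·(1.2) + (3.6)·(-2.8) + (-4.4)·(0.2)) / 4 = -27.6/4 = -6.9
  S[X_2,X_2] = ((-2.8)·(-2.8) + (4.2)·(4.2) + (1.2)·(1.2) + (-2.8)·(-2.8) + (0.2)·(0.2)) / 4 = 34.8/4 = 8.7
  S = [[11.3, -6.9],
 [-6.9, 8.7]].

Step 3 — invert S. det(S) = 11.3·8.7 - (-6.9)² = 50.7.
  S^{-1} = (1/det) · [[d, -b], [-b, a]] = [[0.1716, 0.1361],
 [0.1361, 0.2229]].

Step 4 — quadratic form (x̄ - mu_0)^T · S^{-1} · (x̄ - mu_0):
  S^{-1} · (x̄ - mu_0) = (-0.3018, -0.2623),
  (x̄ - mu_0)^T · [...] = (-1.6)·(-0.3018) + (-0.2)·(-0.2623) = 0.5353.

Step 5 — scale by n: T² = 5 · 0.5353 = 2.6765.

T² ≈ 2.6765


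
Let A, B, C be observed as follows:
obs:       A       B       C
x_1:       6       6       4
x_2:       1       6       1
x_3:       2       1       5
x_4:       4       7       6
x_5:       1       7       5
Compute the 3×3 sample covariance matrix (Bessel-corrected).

Step 1 — column means:
  mean(A) = (6 + 1 + 2 + 4 + 1) / 5 = 14/5 = 2.8
  mean(B) = (6 + 6 + 1 + 7 + 7) / 5 = 27/5 = 5.4
  mean(C) = (4 + 1 + 5 + 6 + 5) / 5 = 21/5 = 4.2

Step 2 — sample covariance S[i,j] = (1/(n-1)) · Σ_k (x_{k,i} - mean_i) · (x_{k,j} - mean_j), with n-1 = 4.
  S[A,A] = ((3.2)·(3.2) + (-1.8)·(-1.8) + (-0.8)·(-0.8) + (1.2)·(1.2) + (-1.8)·(-1.8)) / 4 = 18.8/4 = 4.7
  S[A,B] = ((3.2)·(0.6) + (-1.8)·(0.6) + (-0.8)·(-4.4) + (1.2)·(1.6) + (-1.8)·(1.6)) / 4 = 3.4/4 = 0.85
  S[A,C] = ((3.2)·(-0.2) + (-1.8)·(-3.2) + (-0.8)·(0.8) + (1.2)·(1.8) + (-1.8)·(0.8)) / 4 = 5.2/4 = 1.3
  S[B,B] = ((0.6)·(0.6) + (0.6)·(0.6) + (-4.4)·(-4.4) + (1.6)·(1.6) + (1.6)·(1.6)) / 4 = 25.2/4 = 6.3
  S[B,C] = ((0.6)·(-0.2) + (0.6)·(-3.2) + (-4.4)·(0.8) + (1.6)·(1.8) + (1.6)·(0.8)) / 4 = -1.4/4 = -0.35
  S[C,C] = ((-0.2)·(-0.2) + (-3.2)·(-3.2) + (0.8)·(0.8) + (1.8)·(1.8) + (0.8)·(0.8)) / 4 = 14.8/4 = 3.7

S is symmetric (S[j,i] = S[i,j]). Assembling:

S = [[4.7, 0.85, 1.3],
 [0.85, 6.3, -0.35],
 [1.3, -0.35, 3.7]]


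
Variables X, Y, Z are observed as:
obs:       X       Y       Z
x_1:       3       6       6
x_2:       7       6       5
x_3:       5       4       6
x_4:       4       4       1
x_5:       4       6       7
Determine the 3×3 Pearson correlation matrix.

Step 1 — column means:
  mean(X) = (3 + 7 + 5 + 4 + 4) / 5 = 23/5 = 4.6
  mean(Y) = (6 + 6 + 4 + 4 + 6) / 5 = 26/5 = 5.2
  mean(Z) = (6 + 5 + 6 + 1 + 7) / 5 = 25/5 = 5

Step 2 — sample variances and covariances s[i,j] = (1/(n-1)) · Σ_k (x_{k,i} - mean_i) · (x_{k,j} - mean_j), with n-1 = 4:
  s[X,X] = ((-1.6)·(-1.6) + (2.4)·(2.4) + (0.4)·(0.4) + (-0.6)·(-0.6) + (-0.6)·(-0.6)) / 4 = 9.2/4 = 2.3
  s[X,Y] = ((-1.6)·(0.8) + (2.4)·(0.8) + (0.4)·(-1.2) + (-0.6)·(-1.2) + (-0.6)·(0.8)) / 4 = 0.4/4 = 0.1
  s[X,Z] = ((-1.6)·(1) + (2.4)·(0) + (0.4)·(1) + (-0.6)·(-4) + (-0.6)·(2)) / 4 = 0/4 = 0
  s[Y,Y] = ((0.8)·(0.8) + (0.8)·(0.8) + (-1.2)·(-1.2) + (-1.2)·(-1.2) + (0.8)·(0.8)) / 4 = 4.8/4 = 1.2
  s[Y,Z] = ((0.8)·(1) + (0.8)·(0) + (-1.2)·(1) + (-1.2)·(-4) + (0.8)·(2)) / 4 = 6/4 = 1.5
  s[Z,Z] = ((1)·(1) + (0)·(0) + (1)·(1) + (-4)·(-4) + (2)·(2)) / 4 = 22/4 = 5.5
  Sample standard deviations s_i = √(s[i,i]):
  s(X) = √(2.3) = 1.5166
  s(Y) = √(1.2) = 1.0954
  s(Z) = √(5.5) = 2.3452

Step 3 — r_{ij} = s_{ij} / (s_i · s_j):
  r[X,X] = 1 (diagonal).
  r[X,Y] = 0.1 / (1.5166 · 1.0954) = 0.1 / 1.6613 = 0.0602
  r[X,Z] = 0 / (1.5166 · 2.3452) = 0 / 3.5567 = 0
  r[Y,Y] = 1 (diagonal).
  r[Y,Z] = 1.5 / (1.0954 · 2.3452) = 1.5 / 2.569 = 0.5839
  r[Z,Z] = 1 (diagonal).

R is symmetric with unit diagonal. Assembling:

R = [[1, 0.0602, 0],
 [0.0602, 1, 0.5839],
 [0, 0.5839, 1]]


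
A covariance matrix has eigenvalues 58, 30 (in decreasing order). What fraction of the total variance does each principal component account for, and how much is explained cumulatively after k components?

Step 1 — total variance = trace(Sigma) = Σ λ_i = 58 + 30 = 88.

Step 2 — fraction explained by component i = λ_i / Σ λ:
  PC1: 58/88 = 0.6591
  PC2: 30/88 = 0.3409

Step 3 — cumulative fraction after k components = (λ_1 + ... + λ_k) / Σ λ:
  k = 1: 58/88 = 0.6591
  k = 2: (58 + 30)/88 = 88/88 = 1

Summary (fraction, with percent):

explained: PC1 0.6591 (65.91%), PC2 0.3409 (34.09%);  cumulative: 0.6591, 1


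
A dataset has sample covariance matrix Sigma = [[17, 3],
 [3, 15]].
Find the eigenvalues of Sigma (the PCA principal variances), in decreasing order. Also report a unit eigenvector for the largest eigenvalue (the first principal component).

Step 1 — characteristic polynomial of 2×2 Sigma:
  det(Sigma - λI) = λ² - trace · λ + det = 0.
  trace = 17 + 15 = 32, det = 17·15 - (3)² = 246.
Step 2 — discriminant:
  Δ = trace² - 4·det = 1024 - 984 = 40.
Step 3 — eigenvalues:
  λ = (trace ± √Δ)/2 = (32 ± 6.3246)/2,
  λ_1 = 19.1623,  λ_2 = 12.8377.

Step 4 — unit eigenvector for λ_1: solve (Sigma - λ_1 I)v = 0. First row:
  (17 - 19.1623)·v_x + (3)·v_y = 0, i.e. (-2.1623)·v_x + (3)·v_y = 0,
  so v ∝ (b, λ_1 - a) = (3, 2.1623) = u.
  ||u|| = √((3)² + (2.1623)²) = √(13.6754) ≈ 3.698,
  v_1 = u/||u|| ≈ (0.8112, 0.5847) (||v_1|| = 1).

λ_1 = 19.1623,  λ_2 = 12.8377;  v_1 ≈ (0.8112, 0.5847)


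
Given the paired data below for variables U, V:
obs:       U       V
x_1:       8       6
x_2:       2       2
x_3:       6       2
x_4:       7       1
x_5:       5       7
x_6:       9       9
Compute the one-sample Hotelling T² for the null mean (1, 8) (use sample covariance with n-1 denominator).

Step 1 — sample mean vector:
  mean(U) = (8 + 2 + 6 + 7 + 5 + 9) / 6 = 37/6 = 6.1667
  mean(V) = (6 + 2 + 2 + 1 + 7 + 9) / 6 = 27/6 = 4.5
  x̄ = (6.1667, 4.5),  deviation x̄ - mu_0 = (6.1667, 4.5) - (1, 8) = (5.1667, -3.5).

Step 2 — sample covariance matrix, S[i,j] = (1/(n-1)) · Σ_k (x_{k,i} - mean_i) · (x_{k,j} - mean_j), divisor n-1 = 5:
  S[U,U] = ((1.8333)·(1.8333) + (-4.1667)·(-4.1667) + (-0.1667)·(-0.1667) + (0.8333)·(0.8333) + (-1.1667)·(-1.1667) + (2.8333)·(2.8333)) / 5 = 30.8333/5 = 6.1667
  S[U,V] = ((1.8333)·(1.5) + (-4.1667)·(-2.5) + (-0.1667)·(-2.5) + (0.8333)·(-3.5) + (-1.1667)·(2.5) + (2.8333)·(4.5)) / 5 = 20.5/5 = 4.1
  S[V,V] = ((1.5)·(1.5) + (-2.5)·(-2.5) + (-2.5)·(-2.5) + (-3.5)·(-3.5) + (2.5)·(2.5) + (4.5)·(4.5)) / 5 = 53.5/5 = 10.7
  S = [[6.1667, 4.1],
 [4.1, 10.7]].

Step 3 — invert S. det(S) = 6.1667·10.7 - (4.1)² = 49.1733.
  S^{-1} = (1/det) · [[d, -b], [-b, a]] = [[0.2176, -0.0834],
 [-0.0834, 0.1254]].

Step 4 — quadratic form (x̄ - mu_0)^T · S^{-1} · (x̄ - mu_0):
  S^{-1} · (x̄ - mu_0) = (1.4161, -0.8697),
  (x̄ - mu_0)^T · [...] = (5.1667)·(1.4161) + (-3.5)·(-0.8697) = 10.3604.

Step 5 — scale by n: T² = 6 · 10.3604 = 62.1624.

T² ≈ 62.1624


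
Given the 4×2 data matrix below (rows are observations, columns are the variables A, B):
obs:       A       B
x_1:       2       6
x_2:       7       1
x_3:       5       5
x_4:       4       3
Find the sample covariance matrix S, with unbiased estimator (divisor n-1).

Step 1 — column means:
  mean(A) = (2 + 7 + 5 + 4) / 4 = 18/4 = 4.5
  mean(B) = (6 + 1 + 5 + 3) / 4 = 15/4 = 3.75

Step 2 — sample covariance S[i,j] = (1/(n-1)) · Σ_k (x_{k,i} - mean_i) · (x_{k,j} - mean_j), with n-1 = 3.
  S[A,A] = ((-2.5)·(-2.5) + (2.5)·(2.5) + (0.5)·(0.5) + (-0.5)·(-0.5)) / 3 = 13/3 = 4.3333
  S[A,B] = ((-2.5)·(2.25) + (2.5)·(-2.75) + (0.5)·(1.25) + (-0.5)·(-0.75)) / 3 = -11.5/3 = -3.8333
  S[B,B] = ((2.25)·(2.25) + (-2.75)·(-2.75) + (1.25)·(1.25) + (-0.75)·(-0.75)) / 3 = 14.75/3 = 4.9167

S is symmetric (S[j,i] = S[i,j]). Assembling:

S = [[4.3333, -3.8333],
 [-3.8333, 4.9167]]


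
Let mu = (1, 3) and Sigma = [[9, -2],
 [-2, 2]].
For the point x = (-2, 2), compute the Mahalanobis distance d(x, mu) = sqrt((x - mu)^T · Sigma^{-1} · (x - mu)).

Step 1 — centre the observation: (x - mu) = (-3, -1).

Step 2 — invert Sigma. det(Sigma) = 9·2 - (-2)² = 14.
  Sigma^{-1} = (1/det) · [[d, -b], [-b, a]] = [[0.1429, 0.1429],
 [0.1429, 0.6429]].

Step 3 — form the quadratic (x - mu)^T · Sigma^{-1} · (x - mu):
  Sigma^{-1} · (x - mu) = (-0.5714, -1.0714).
  (x - mu)^T · [Sigma^{-1} · (x - mu)] = (-3)·(-0.5714) + (-1)·(-1.0714) = 2.7857.

Step 4 — take square root: d = √(2.7857) ≈ 1.669.

d(x, mu) = √(2.7857) ≈ 1.669


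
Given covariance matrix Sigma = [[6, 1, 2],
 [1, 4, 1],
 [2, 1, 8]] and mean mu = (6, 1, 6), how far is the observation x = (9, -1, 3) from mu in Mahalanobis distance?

Step 1 — centre the observation: (x - mu) = (3, -2, -3).

Step 2 — invert Sigma (cofactor / det for 3×3, or solve directly):
  Sigma^{-1} = [[0.1867, -0.0361, -0.0422],
 [-0.0361, 0.2651, -0.0241],
 [-0.0422, -0.0241, 0.1386]].

Step 3 — form the quadratic (x - mu)^T · Sigma^{-1} · (x - mu):
  Sigma^{-1} · (x - mu) = (0.759, -0.5663, -0.494).
  (x - mu)^T · [Sigma^{-1} · (x - mu)] = (3)·(0.759) + (-2)·(-0.5663) + (-3)·(-0.494) = 4.8916.

Step 4 — take square root: d = √(4.8916) ≈ 2.2117.

d(x, mu) = √(4.8916) ≈ 2.2117


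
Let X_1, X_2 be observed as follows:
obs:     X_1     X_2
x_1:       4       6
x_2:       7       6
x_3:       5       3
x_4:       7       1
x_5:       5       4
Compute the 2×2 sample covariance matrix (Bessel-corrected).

Step 1 — column means:
  mean(X_1) = (4 + 7 + 5 + 7 + 5) / 5 = 28/5 = 5.6
  mean(X_2) = (6 + 6 + 3 + 1 + 4) / 5 = 20/5 = 4

Step 2 — sample covariance S[i,j] = (1/(n-1)) · Σ_k (x_{k,i} - mean_i) · (x_{k,j} - mean_j), with n-1 = 4.
  S[X_1,X_1] = ((-1.6)·(-1.6) + (1.4)·(1.4) + (-0.6)·(-0.6) + (1.4)·(1.4) + (-0.6)·(-0.6)) / 4 = 7.2/4 = 1.8
  S[X_1,X_2] = ((-1.6)·(2) + (1.4)·(2) + (-0.6)·(-1) + (1.4)·(-3) + (-0.6)·(0)) / 4 = -4/4 = -1
  S[X_2,X_2] = ((2)·(2) + (2)·(2) + (-1)·(-1) + (-3)·(-3) + (0)·(0)) / 4 = 18/4 = 4.5

S is symmetric (S[j,i] = S[i,j]). Assembling:

S = [[1.8, -1],
 [-1, 4.5]]


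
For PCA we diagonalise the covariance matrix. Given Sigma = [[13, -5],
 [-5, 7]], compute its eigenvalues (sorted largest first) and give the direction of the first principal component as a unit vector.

Step 1 — characteristic polynomial of 2×2 Sigma:
  det(Sigma - λI) = λ² - trace · λ + det = 0.
  trace = 13 + 7 = 20, det = 13·7 - (-5)² = 66.
Step 2 — discriminant:
  Δ = trace² - 4·det = 400 - 264 = 136.
Step 3 — eigenvalues:
  λ = (trace ± √Δ)/2 = (20 ± 11.6619)/2,
  λ_1 = 15.831,  λ_2 = 4.169.

Step 4 — unit eigenvector for λ_1: solve (Sigma - λ_1 I)v = 0. First row:
  (13 - 15.831)·v_x + (-5)·v_y = 0, i.e. (-2.831)·v_x + (-5)·v_y = 0,
  so v ∝ (b, λ_1 - a) = (-5, 2.831); multiply by -1 so the first entry is positive: u = (5, -2.831).
  ||u|| = √((5)² + (-2.831)²) = √(33.0143) ≈ 5.7458,
  v_1 = u/||u|| ≈ (0.8702, -0.4927) (||v_1|| = 1).

λ_1 = 15.831,  λ_2 = 4.169;  v_1 ≈ (0.8702, -0.4927)


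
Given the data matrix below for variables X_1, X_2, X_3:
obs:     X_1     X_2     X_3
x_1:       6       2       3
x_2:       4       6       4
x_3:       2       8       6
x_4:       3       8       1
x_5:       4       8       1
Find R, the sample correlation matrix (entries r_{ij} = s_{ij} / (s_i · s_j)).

Step 1 — column means:
  mean(X_1) = (6 + 4 + 2 + 3 + 4) / 5 = 19/5 = 3.8
  mean(X_2) = (2 + 6 + 8 + 8 + 8) / 5 = 32/5 = 6.4
  mean(X_3) = (3 + 4 + 6 + 1 + 1) / 5 = 15/5 = 3

Step 2 — sample variances and covariances s[i,j] = (1/(n-1)) · Σ_k (x_{k,i} - mean_i) · (x_{k,j} - mean_j), with n-1 = 4:
  s[X_1,X_1] = ((2.2)·(2.2) + (0.2)·(0.2) + (-1.8)·(-1.8) + (-0.8)·(-0.8) + (0.2)·(0.2)) / 4 = 8.8/4 = 2.2
  s[X_1,X_2] = ((2.2)·(-4.4) + (0.2)·(-0.4) + (-1.8)·(1.6) + (-0.8)·(1.6) + (0.2)·(1.6)) / 4 = -13.6/4 = -3.4
  s[X_1,X_3] = ((2.2)·(0) + (0.2)·(1) + (-1.8)·(3) + (-0.8)·(-2) + (0.2)·(-2)) / 4 = -4/4 = -1
  s[X_2,X_2] = ((-4.4)·(-4.4) + (-0.4)·(-0.4) + (1.6)·(1.6) + (1.6)·(1.6) + (1.6)·(1.6)) / 4 = 27.2/4 = 6.8
  s[X_2,X_3] = ((-4.4)·(0) + (-0.4)·(1) + (1.6)·(3) + (1.6)·(-2) + (1.6)·(-2)) / 4 = -2/4 = -0.5
  s[X_3,X_3] = ((0)·(0) + (1)·(1) + (3)·(3) + (-2)·(-2) + (-2)·(-2)) / 4 = 18/4 = 4.5
  Sample standard deviations s_i = √(s[i,i]):
  s(X_1) = √(2.2) = 1.4832
  s(X_2) = √(6.8) = 2.6077
  s(X_3) = √(4.5) = 2.1213

Step 3 — r_{ij} = s_{ij} / (s_i · s_j):
  r[X_1,X_1] = 1 (diagonal).
  r[X_1,X_2] = -3.4 / (1.4832 · 2.6077) = -3.4 / 3.8678 = -0.879
  r[X_1,X_3] = -1 / (1.4832 · 2.1213) = -1 / 3.1464 = -0.3178
  r[X_2,X_2] = 1 (diagonal).
  r[X_2,X_3] = -0.5 / (2.6077 · 2.1213) = -0.5 / 5.5317 = -0.0904
  r[X_3,X_3] = 1 (diagonal).

R is symmetric with unit diagonal. Assembling:

R = [[1, -0.879, -0.3178],
 [-0.879, 1, -0.0904],
 [-0.3178, -0.0904, 1]]


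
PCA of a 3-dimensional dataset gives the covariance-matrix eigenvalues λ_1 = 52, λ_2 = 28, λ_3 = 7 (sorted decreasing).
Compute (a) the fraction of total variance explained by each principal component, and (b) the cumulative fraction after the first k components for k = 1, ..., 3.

Step 1 — total variance = trace(Sigma) = Σ λ_i = 52 + 28 + 7 = 87.

Step 2 — fraction explained by component i = λ_i / Σ λ:
  PC1: 52/87 = 0.5977
  PC2: 28/87 = 0.3218
  PC3: 7/87 = 0.0805

Step 3 — cumulative fraction after k components = (λ_1 + ... + λ_k) / Σ λ:
  k = 1: 52/87 = 0.5977
  k = 2: (52 + 28)/87 = 80/87 = 0.9195
  k = 3: (52 + 28 + 7)/87 = 87/87 = 1

Summary (fraction, with percent):

explained: PC1 0.5977 (59.77%), PC2 0.3218 (32.18%), PC3 0.0805 (8.05%);  cumulative: 0.5977, 0.9195, 1


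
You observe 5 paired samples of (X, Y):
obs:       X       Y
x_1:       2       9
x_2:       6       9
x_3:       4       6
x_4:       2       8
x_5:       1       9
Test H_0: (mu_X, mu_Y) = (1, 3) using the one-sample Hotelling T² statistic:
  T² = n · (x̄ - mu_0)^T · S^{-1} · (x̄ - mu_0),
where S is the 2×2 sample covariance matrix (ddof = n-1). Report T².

Step 1 — sample mean vector:
  mean(X) = (2 + 6 + 4 + 2 + 1) / 5 = 15/5 = 3
  mean(Y) = (9 + 9 + 6 + 8 + 9) / 5 = 41/5 = 8.2
  x̄ = (3, 8.2),  deviation x̄ - mu_0 = (3, 8.2) - (1, 3) = (2, 5.2).

Step 2 — sample covariance matrix, S[i,j] = (1/(n-1)) · Σ_k (x_{k,i} - mean_i) · (x_{k,j} - mean_j), divisor n-1 = 4:
  S[X,X] = ((-1)·(-1) + (3)·(3) + (1)·(1) + (-1)·(-1) + (-2)·(-2)) / 4 = 16/4 = 4
  S[X,Y] = ((-1)·(0.8) + (3)·(0.8) + (1)·(-2.2) + (-1)·(-0.2) + (-2)·(0.8)) / 4 = -2/4 = -0.5
  S[Y,Y] = ((0.8)·(0.8) + (0.8)·(0.8) + (-2.2)·(-2.2) + (-0.2)·(-0.2) + (0.8)·(0.8)) / 4 = 6.8/4 = 1.7
  S = [[4, -0.5],
 [-0.5, 1.7]].

Step 3 — invert S. det(S) = 4·1.7 - (-0.5)² = 6.55.
  S^{-1} = (1/det) · [[d, -b], [-b, a]] = [[0.2595, 0.0763],
 [0.0763, 0.6107]].

Step 4 — quadratic form (x̄ - mu_0)^T · S^{-1} · (x̄ - mu_0):
  S^{-1} · (x̄ - mu_0) = (0.916, 3.3282),
  (x̄ - mu_0)^T · [...] = (2)·(0.916) + (5.2)·(3.3282) = 19.1389.

Step 5 — scale by n: T² = 5 · 19.1389 = 95.6947.

T² ≈ 95.6947


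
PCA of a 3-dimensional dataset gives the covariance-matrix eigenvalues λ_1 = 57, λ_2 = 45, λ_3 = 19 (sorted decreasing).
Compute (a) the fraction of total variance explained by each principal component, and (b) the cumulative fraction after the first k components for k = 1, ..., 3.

Step 1 — total variance = trace(Sigma) = Σ λ_i = 57 + 45 + 19 = 121.

Step 2 — fraction explained by component i = λ_i / Σ λ:
  PC1: 57/121 = 0.4711
  PC2: 45/121 = 0.3719
  PC3: 19/121 = 0.157

Step 3 — cumulative fraction after k components = (λ_1 + ... + λ_k) / Σ λ:
  k = 1: 57/121 = 0.4711
  k = 2: (57 + 45)/121 = 102/121 = 0.843
  k = 3: (57 + 45 + 19)/121 = 121/121 = 1

Summary (fraction, with percent):

explained: PC1 0.4711 (47.11%), PC2 0.3719 (37.19%), PC3 0.157 (15.7%);  cumulative: 0.4711, 0.843, 1


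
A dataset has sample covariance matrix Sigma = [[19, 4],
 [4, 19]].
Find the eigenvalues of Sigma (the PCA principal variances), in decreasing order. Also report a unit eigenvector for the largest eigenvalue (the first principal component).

Step 1 — characteristic polynomial of 2×2 Sigma:
  det(Sigma - λI) = λ² - trace · λ + det = 0.
  trace = 19 + 19 = 38, det = 19·19 - (4)² = 345.
Step 2 — discriminant:
  Δ = trace² - 4·det = 1444 - 1380 = 64.
Step 3 — eigenvalues:
  λ = (trace ± √Δ)/2 = (38 ± 8)/2,
  λ_1 = 23,  λ_2 = 15.

Step 4 — unit eigenvector for λ_1: solve (Sigma - λ_1 I)v = 0. First row:
  (19 - 23)·v_x + (4)·v_y = 0, i.e. (-4)·v_x + (4)·v_y = 0,
  so v ∝ (b, λ_1 - a) = (4, 4) = u.
  ||u|| = √((4)² + (4)²) = √(32) ≈ 5.6569,
  v_1 = u/||u|| ≈ (0.7071, 0.7071) (||v_1|| = 1).

λ_1 = 23,  λ_2 = 15;  v_1 ≈ (0.7071, 0.7071)


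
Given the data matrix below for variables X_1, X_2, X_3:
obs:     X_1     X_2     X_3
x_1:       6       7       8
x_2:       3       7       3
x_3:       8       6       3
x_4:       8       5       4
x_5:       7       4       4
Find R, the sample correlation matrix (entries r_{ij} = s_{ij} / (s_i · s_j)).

Step 1 — column means:
  mean(X_1) = (6 + 3 + 8 + 8 + 7) / 5 = 32/5 = 6.4
  mean(X_2) = (7 + 7 + 6 + 5 + 4) / 5 = 29/5 = 5.8
  mean(X_3) = (8 + 3 + 3 + 4 + 4) / 5 = 22/5 = 4.4

Step 2 — sample variances and covariances s[i,j] = (1/(n-1)) · Σ_k (x_{k,i} - mean_i) · (x_{k,j} - mean_j), with n-1 = 4:
  s[X_1,X_1] = ((-0.4)·(-0.4) + (-3.4)·(-3.4) + (1.6)·(1.6) + (1.6)·(1.6) + (0.6)·(0.6)) / 4 = 17.2/4 = 4.3
  s[X_1,X_2] = ((-0.4)·(1.2) + (-3.4)·(1.2) + (1.6)·(0.2) + (1.6)·(-0.8) + (0.6)·(-1.8)) / 4 = -6.6/4 = -1.65
  s[X_1,X_3] = ((-0.4)·(3.6) + (-3.4)·(-1.4) + (1.6)·(-1.4) + (1.6)·(-0.4) + (0.6)·(-0.4)) / 4 = 0.2/4 = 0.05
  s[X_2,X_2] = ((1.2)·(1.2) + (1.2)·(1.2) + (0.2)·(0.2) + (-0.8)·(-0.8) + (-1.8)·(-1.8)) / 4 = 6.8/4 = 1.7
  s[X_2,X_3] = ((1.2)·(3.6) + (1.2)·(-1.4) + (0.2)·(-1.4) + (-0.8)·(-0.4) + (-1.8)·(-0.4)) / 4 = 3.4/4 = 0.85
  s[X_3,X_3] = ((3.6)·(3.6) + (-1.4)·(-1.4) + (-1.4)·(-1.4) + (-0.4)·(-0.4) + (-0.4)·(-0.4)) / 4 = 17.2/4 = 4.3
  Sample standard deviations s_i = √(s[i,i]):
  s(X_1) = √(4.3) = 2.0736
  s(X_2) = √(1.7) = 1.3038
  s(X_3) = √(4.3) = 2.0736

Step 3 — r_{ij} = s_{ij} / (s_i · s_j):
  r[X_1,X_1] = 1 (diagonal).
  r[X_1,X_2] = -1.65 / (2.0736 · 1.3038) = -1.65 / 2.7037 = -0.6103
  r[X_1,X_3] = 0.05 / (2.0736 · 2.0736) = 0.05 / 4.3 = 0.0116
  r[X_2,X_2] = 1 (diagonal).
  r[X_2,X_3] = 0.85 / (1.3038 · 2.0736) = 0.85 / 2.7037 = 0.3144
  r[X_3,X_3] = 1 (diagonal).

R is symmetric with unit diagonal. Assembling:

R = [[1, -0.6103, 0.0116],
 [-0.6103, 1, 0.3144],
 [0.0116, 0.3144, 1]]


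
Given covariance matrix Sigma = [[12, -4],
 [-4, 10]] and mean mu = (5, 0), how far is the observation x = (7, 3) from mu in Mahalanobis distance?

Step 1 — centre the observation: (x - mu) = (2, 3).

Step 2 — invert Sigma. det(Sigma) = 12·10 - (-4)² = 104.
  Sigma^{-1} = (1/det) · [[d, -b], [-b, a]] = [[0.0962, 0.0385],
 [0.0385, 0.1154]].

Step 3 — form the quadratic (x - mu)^T · Sigma^{-1} · (x - mu):
  Sigma^{-1} · (x - mu) = (0.3077, 0.4231).
  (x - mu)^T · [Sigma^{-1} · (x - mu)] = (2)·(0.3077) + (3)·(0.4231) = 1.8846.

Step 4 — take square root: d = √(1.8846) ≈ 1.3728.

d(x, mu) = √(1.8846) ≈ 1.3728


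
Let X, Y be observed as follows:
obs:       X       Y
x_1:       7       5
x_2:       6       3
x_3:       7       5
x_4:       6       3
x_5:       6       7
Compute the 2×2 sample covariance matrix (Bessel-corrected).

Step 1 — column means:
  mean(X) = (7 + 6 + 7 + 6 + 6) / 5 = 32/5 = 6.4
  mean(Y) = (5 + 3 + 5 + 3 + 7) / 5 = 23/5 = 4.6

Step 2 — sample covariance S[i,j] = (1/(n-1)) · Σ_k (x_{k,i} - mean_i) · (x_{k,j} - mean_j), with n-1 = 4.
  S[X,X] = ((0.6)·(0.6) + (-0.4)·(-0.4) + (0.6)·(0.6) + (-0.4)·(-0.4) + (-0.4)·(-0.4)) / 4 = 1.2/4 = 0.3
  S[X,Y] = ((0.6)·(0.4) + (-0.4)·(-1.6) + (0.6)·(0.4) + (-0.4)·(-1.6) + (-0.4)·(2.4)) / 4 = 0.8/4 = 0.2
  S[Y,Y] = ((0.4)·(0.4) + (-1.6)·(-1.6) + (0.4)·(0.4) + (-1.6)·(-1.6) + (2.4)·(2.4)) / 4 = 11.2/4 = 2.8

S is symmetric (S[j,i] = S[i,j]). Assembling:

S = [[0.3, 0.2],
 [0.2, 2.8]]
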